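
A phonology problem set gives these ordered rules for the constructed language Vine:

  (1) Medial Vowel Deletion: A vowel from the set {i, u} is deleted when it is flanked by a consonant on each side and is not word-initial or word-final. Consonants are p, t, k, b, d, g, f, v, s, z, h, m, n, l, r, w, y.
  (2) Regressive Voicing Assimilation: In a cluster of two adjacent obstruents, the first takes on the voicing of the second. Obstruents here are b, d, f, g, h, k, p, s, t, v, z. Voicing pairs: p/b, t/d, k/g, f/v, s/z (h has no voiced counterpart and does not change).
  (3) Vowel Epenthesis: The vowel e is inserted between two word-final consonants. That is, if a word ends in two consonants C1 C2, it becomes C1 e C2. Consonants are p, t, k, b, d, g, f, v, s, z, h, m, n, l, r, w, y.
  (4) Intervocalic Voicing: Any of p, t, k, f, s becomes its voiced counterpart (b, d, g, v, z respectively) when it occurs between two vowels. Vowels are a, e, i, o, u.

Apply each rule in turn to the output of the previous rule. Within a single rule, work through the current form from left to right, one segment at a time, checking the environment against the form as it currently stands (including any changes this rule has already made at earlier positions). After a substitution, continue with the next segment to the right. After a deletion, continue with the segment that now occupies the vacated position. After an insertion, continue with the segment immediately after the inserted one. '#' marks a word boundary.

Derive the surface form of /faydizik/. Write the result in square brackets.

(1) Medial Vowel Deletion: [faydizik] → [faydzk]
(2) Regressive Voicing Assimilation: [faydzk] → [faydsk]
(3) Vowel Epenthesis: [faydsk] → [faydsek]
(4) Intervocalic Voicing: no change — [faydsek]

[faydsek]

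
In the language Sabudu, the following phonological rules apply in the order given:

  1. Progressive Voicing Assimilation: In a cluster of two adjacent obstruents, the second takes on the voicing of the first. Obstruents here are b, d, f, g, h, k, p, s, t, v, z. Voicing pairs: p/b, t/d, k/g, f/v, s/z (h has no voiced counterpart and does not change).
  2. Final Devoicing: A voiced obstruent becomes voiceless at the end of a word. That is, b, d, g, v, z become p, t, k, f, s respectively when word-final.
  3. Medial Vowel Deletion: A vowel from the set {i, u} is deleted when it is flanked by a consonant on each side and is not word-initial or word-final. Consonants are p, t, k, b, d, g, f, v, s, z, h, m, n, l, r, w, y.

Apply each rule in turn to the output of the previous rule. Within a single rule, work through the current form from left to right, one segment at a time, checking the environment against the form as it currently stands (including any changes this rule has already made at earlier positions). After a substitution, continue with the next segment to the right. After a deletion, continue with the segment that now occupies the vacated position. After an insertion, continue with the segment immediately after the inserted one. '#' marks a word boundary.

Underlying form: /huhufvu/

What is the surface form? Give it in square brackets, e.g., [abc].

[hhffu]

1 Progressive Voicing Assimilation: [huhufvu] → [huhuffu]
2 Final Devoicing: no change — [huhuffu]
3 Medial Vowel Deletion: [huhuffu] → [hhffu]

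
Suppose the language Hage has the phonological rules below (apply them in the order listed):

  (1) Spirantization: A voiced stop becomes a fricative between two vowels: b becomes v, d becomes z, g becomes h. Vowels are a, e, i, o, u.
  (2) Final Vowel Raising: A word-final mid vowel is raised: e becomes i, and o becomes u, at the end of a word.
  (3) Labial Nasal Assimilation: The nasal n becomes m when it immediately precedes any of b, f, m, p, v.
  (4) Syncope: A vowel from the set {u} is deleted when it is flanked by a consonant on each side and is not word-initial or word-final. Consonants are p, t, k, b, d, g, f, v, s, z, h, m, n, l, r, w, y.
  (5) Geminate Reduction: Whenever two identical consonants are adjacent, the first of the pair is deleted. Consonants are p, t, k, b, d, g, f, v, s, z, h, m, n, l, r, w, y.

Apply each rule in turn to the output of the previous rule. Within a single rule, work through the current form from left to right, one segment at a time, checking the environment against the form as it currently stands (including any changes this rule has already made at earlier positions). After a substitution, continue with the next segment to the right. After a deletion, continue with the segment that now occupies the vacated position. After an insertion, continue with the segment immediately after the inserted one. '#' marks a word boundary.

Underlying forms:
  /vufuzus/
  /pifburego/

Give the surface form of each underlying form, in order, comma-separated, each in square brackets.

/vufuzus/:
  (1) Spirantization: no change — [vufuzus]
  (2) Final Vowel Raising: no change — [vufuzus]
  (3) Labial Nasal Assimilation: no change — [vufuzus]
  (4) Syncope: [vufuzus] → [vfzs]
  (5) Geminate Reduction: no change — [vfzs]
/pifburego/:
  (1) Spirantization: [pifburego] → [pifbureho]
  (2) Final Vowel Raising: [pifbureho] → [pifburehu]
  (3) Labial Nasal Assimilation: no change — [pifburehu]
  (4) Syncope: [pifburehu] → [pifbrehu]
  (5) Geminate Reduction: no change — [pifbrehu]

[vfzs], [pifbrehu]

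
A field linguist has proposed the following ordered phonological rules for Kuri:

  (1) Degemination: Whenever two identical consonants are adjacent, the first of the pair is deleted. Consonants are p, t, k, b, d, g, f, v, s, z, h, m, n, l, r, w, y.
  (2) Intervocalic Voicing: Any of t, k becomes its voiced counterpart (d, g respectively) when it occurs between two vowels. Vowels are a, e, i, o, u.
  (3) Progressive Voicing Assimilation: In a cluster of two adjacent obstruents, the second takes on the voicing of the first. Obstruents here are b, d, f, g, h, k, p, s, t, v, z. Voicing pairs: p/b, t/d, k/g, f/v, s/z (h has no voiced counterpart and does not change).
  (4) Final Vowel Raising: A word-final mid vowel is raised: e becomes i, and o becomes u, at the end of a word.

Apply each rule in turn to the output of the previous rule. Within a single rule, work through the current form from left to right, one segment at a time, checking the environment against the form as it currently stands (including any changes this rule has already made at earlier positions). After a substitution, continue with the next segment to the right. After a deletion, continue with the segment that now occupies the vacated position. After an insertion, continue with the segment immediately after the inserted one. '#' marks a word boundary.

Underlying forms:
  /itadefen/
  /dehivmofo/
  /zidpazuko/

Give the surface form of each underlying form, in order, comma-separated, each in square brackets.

/itadefen/:
  (1) Degemination: no change — [itadefen]
  (2) Intervocalic Voicing: [itadefen] → [idadefen]
  (3) Progressive Voicing Assimilation: no change — [idadefen]
  (4) Final Vowel Raising: no change — [idadefen]
/dehivmofo/:
  (1) Degemination: no change — [dehivmofo]
  (2) Intervocalic Voicing: no change — [dehivmofo]
  (3) Progressive Voicing Assimilation: no change — [dehivmofo]
  (4) Final Vowel Raising: [dehivmofo] → [dehivmofu]
/zidpazuko/:
  (1) Degemination: no change — [zidpazuko]
  (2) Intervocalic Voicing: [zidpazuko] → [zidpazugo]
  (3) Progressive Voicing Assimilation: [zidpazugo] → [zidbazugo]
  (4) Final Vowel Raising: [zidbazugo] → [zidbazugu]

[idadefen], [dehivmofu], [zidbazugu]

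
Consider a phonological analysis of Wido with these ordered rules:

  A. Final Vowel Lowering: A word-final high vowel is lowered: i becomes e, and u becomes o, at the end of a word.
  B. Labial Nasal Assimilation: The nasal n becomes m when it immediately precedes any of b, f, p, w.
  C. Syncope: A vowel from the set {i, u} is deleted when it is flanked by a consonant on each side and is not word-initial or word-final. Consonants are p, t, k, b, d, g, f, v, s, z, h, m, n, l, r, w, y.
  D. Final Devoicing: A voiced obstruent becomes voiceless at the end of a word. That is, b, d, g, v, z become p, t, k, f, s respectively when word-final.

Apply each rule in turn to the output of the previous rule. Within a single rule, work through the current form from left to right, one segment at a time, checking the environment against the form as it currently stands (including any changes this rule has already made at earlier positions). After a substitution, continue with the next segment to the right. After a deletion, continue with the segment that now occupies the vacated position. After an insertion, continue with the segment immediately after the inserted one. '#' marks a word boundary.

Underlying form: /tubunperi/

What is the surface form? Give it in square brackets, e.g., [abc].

A Final Vowel Lowering: [tubunperi] → [tubunpere]
B Labial Nasal Assimilation: [tubunpere] → [tubumpere]
C Syncope: [tubumpere] → [tbmpere]
D Final Devoicing: no change — [tbmpere]

[tbmpere]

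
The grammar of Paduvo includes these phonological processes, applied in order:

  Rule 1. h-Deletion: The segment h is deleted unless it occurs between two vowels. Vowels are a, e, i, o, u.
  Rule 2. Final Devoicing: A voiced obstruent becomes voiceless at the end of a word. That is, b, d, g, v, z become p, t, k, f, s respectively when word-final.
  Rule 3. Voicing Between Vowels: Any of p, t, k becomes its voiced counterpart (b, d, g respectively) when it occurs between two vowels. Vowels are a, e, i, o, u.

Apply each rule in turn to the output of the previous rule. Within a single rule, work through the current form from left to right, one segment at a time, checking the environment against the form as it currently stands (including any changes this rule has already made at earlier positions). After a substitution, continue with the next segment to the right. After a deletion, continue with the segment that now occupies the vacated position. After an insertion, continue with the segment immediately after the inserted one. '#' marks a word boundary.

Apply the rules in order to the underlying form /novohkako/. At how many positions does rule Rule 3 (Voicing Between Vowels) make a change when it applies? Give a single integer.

2

Rule 1 h-Deletion: [novohkako] → [novokako]
Rule 2 Final Devoicing: no change — [novokako]
Rule 3 Voicing Between Vowels: [novokako] → [novogago]
Rule Rule 3 changed 2 position(s).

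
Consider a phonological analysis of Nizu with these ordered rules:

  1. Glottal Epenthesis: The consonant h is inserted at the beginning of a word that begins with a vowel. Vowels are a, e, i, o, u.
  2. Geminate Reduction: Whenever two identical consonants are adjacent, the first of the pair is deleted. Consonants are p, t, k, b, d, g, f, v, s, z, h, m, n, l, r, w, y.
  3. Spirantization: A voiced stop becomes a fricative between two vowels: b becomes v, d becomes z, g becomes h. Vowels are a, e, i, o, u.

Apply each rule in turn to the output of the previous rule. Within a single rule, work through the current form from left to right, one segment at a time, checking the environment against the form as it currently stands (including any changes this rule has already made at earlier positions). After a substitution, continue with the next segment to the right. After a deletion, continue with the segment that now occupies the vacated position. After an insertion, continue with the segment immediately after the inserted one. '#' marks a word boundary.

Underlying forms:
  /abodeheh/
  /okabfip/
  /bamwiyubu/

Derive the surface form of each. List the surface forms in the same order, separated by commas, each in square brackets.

/abodeheh/:
  1 Glottal Epenthesis: [abodeheh] → [habodeheh]
  2 Geminate Reduction: no change — [habodeheh]
  3 Spirantization: [habodeheh] → [havozeheh]
/okabfip/:
  1 Glottal Epenthesis: [okabfip] → [hokabfip]
  2 Geminate Reduction: no change — [hokabfip]
  3 Spirantization: no change — [hokabfip]
/bamwiyubu/:
  1 Glottal Epenthesis: no change — [bamwiyubu]
  2 Geminate Reduction: no change — [bamwiyubu]
  3 Spirantization: [bamwiyubu] → [bamwiyuvu]

[havozeheh], [hokabfip], [bamwiyuvu]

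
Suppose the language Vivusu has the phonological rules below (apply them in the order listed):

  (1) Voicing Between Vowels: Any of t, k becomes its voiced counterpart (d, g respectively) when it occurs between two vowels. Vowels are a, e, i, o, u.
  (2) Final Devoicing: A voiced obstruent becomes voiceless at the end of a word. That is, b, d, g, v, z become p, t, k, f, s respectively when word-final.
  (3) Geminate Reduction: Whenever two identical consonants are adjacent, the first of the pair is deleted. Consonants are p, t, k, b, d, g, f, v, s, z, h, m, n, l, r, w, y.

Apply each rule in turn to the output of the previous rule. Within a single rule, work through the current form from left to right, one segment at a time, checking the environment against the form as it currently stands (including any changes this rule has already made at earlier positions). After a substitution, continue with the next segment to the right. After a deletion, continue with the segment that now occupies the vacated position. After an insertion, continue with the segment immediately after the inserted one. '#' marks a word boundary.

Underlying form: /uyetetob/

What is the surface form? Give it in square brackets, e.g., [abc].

[uyededop]

(1) Voicing Between Vowels: [uyetetob] → [uyededob]
(2) Final Devoicing: [uyededob] → [uyededop]
(3) Geminate Reduction: no change — [uyededop]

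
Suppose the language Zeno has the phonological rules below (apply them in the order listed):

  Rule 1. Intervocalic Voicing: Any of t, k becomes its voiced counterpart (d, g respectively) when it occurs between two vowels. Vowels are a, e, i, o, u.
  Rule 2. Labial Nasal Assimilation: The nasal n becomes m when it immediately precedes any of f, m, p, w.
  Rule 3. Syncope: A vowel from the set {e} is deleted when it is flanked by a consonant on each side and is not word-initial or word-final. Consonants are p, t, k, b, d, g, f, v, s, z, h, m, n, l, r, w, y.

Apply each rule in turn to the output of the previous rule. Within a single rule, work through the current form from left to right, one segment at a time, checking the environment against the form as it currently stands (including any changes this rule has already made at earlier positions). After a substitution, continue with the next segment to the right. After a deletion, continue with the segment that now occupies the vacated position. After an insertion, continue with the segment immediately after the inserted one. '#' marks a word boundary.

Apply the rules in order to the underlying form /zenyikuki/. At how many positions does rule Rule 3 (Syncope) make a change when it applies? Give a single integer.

Rule 1 Intervocalic Voicing: [zenyikuki] → [zenyigugi]
Rule 2 Labial Nasal Assimilation: no change — [zenyigugi]
Rule 3 Syncope: [zenyigugi] → [znyigugi]
Rule Rule 3 changed 1 position(s).

1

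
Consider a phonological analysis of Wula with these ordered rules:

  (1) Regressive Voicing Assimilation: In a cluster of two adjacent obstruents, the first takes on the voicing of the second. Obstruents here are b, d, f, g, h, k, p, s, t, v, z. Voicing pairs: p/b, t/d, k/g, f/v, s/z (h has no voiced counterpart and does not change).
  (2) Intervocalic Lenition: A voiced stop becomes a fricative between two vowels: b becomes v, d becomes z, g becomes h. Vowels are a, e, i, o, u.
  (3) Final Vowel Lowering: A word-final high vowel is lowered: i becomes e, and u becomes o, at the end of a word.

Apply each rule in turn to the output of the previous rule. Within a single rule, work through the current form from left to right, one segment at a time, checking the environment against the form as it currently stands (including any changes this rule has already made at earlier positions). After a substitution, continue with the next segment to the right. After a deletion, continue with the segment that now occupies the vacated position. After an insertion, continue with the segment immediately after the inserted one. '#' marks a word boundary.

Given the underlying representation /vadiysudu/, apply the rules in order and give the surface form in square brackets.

[vaziysuzo]

(1) Regressive Voicing Assimilation: no change — [vadiysudu]
(2) Intervocalic Lenition: [vadiysudu] → [vaziysuzu]
(3) Final Vowel Lowering: [vaziysuzu] → [vaziysuzo]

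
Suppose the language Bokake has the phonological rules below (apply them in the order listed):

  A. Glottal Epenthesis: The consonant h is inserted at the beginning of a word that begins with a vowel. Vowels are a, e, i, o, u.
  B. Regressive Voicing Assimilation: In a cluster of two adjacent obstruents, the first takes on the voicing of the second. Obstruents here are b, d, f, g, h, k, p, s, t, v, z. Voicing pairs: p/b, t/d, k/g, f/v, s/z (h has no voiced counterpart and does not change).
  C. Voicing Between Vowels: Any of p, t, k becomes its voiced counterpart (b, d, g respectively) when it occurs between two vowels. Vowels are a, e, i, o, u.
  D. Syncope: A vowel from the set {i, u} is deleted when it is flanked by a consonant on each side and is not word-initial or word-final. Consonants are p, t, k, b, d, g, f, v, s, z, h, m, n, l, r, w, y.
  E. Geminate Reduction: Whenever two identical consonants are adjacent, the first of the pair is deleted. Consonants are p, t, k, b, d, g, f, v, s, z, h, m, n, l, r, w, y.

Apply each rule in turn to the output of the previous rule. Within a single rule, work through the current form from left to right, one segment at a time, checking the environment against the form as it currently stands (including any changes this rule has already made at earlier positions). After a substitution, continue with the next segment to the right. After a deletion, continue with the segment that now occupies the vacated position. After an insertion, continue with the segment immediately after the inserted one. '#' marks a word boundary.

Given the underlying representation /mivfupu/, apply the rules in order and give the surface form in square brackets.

A Glottal Epenthesis: no change — [mivfupu]
B Regressive Voicing Assimilation: [mivfupu] → [miffupu]
C Voicing Between Vowels: [miffupu] → [miffubu]
D Syncope: [miffubu] → [mffbu]
E Geminate Reduction: [mffbu] → [mfbu]

[mfbu]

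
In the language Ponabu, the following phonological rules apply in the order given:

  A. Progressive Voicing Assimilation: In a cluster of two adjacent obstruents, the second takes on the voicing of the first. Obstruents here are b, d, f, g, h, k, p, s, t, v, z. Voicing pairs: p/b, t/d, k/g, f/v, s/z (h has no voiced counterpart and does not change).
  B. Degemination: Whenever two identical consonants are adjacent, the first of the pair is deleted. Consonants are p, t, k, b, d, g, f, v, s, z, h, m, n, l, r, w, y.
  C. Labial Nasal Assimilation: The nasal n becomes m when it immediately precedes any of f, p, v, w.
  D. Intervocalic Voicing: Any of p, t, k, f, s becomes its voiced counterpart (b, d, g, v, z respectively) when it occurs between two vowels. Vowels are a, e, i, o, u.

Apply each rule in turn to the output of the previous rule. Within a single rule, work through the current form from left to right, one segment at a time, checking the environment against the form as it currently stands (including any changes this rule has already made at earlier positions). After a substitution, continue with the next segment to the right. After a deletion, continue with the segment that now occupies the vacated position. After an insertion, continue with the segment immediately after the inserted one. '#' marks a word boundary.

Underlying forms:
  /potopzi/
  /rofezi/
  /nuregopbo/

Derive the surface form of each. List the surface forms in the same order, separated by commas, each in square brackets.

/potopzi/:
  A Progressive Voicing Assimilation: [potopzi] → [potopsi]
  B Degemination: no change — [potopsi]
  C Labial Nasal Assimilation: no change — [potopsi]
  D Intervocalic Voicing: [potopsi] → [podopsi]
/rofezi/:
  A Progressive Voicing Assimilation: no change — [rofezi]
  B Degemination: no change — [rofezi]
  C Labial Nasal Assimilation: no change — [rofezi]
  D Intervocalic Voicing: [rofezi] → [rovezi]
/nuregopbo/:
  A Progressive Voicing Assimilation: [nuregopbo] → [nuregoppo]
  B Degemination: [nuregoppo] → [nuregopo]
  C Labial Nasal Assimilation: no change — [nuregopo]
  D Intervocalic Voicing: [nuregopo] → [nuregobo]

[podopsi], [rovezi], [nuregobo]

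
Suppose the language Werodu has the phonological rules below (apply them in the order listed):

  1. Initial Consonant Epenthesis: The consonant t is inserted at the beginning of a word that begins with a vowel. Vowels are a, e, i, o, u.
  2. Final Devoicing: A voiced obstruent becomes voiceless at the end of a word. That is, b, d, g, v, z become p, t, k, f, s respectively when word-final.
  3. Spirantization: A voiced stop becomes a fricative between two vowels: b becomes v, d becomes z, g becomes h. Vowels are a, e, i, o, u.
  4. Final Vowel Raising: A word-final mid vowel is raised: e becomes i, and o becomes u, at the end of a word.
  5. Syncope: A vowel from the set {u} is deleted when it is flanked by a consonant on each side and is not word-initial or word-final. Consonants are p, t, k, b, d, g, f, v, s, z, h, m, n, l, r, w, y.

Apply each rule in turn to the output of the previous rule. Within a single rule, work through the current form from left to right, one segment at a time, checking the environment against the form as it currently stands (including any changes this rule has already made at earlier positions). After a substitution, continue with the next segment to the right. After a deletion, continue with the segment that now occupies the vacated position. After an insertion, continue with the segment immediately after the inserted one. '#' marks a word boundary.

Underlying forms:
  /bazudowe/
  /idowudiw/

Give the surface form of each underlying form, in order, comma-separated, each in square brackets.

[bazzowi], [tizowziw]

/bazudowe/:
  1 Initial Consonant Epenthesis: no change — [bazudowe]
  2 Final Devoicing: no change — [bazudowe]
  3 Spirantization: [bazudowe] → [bazuzowe]
  4 Final Vowel Raising: [bazuzowe] → [bazuzowi]
  5 Syncope: [bazuzowi] → [bazzowi]
/idowudiw/:
  1 Initial Consonant Epenthesis: [idowudiw] → [tidowudiw]
  2 Final Devoicing: no change — [tidowudiw]
  3 Spirantization: [tidowudiw] → [tizowuziw]
  4 Final Vowel Raising: no change — [tizowuziw]
  5 Syncope: [tizowuziw] → [tizowziw]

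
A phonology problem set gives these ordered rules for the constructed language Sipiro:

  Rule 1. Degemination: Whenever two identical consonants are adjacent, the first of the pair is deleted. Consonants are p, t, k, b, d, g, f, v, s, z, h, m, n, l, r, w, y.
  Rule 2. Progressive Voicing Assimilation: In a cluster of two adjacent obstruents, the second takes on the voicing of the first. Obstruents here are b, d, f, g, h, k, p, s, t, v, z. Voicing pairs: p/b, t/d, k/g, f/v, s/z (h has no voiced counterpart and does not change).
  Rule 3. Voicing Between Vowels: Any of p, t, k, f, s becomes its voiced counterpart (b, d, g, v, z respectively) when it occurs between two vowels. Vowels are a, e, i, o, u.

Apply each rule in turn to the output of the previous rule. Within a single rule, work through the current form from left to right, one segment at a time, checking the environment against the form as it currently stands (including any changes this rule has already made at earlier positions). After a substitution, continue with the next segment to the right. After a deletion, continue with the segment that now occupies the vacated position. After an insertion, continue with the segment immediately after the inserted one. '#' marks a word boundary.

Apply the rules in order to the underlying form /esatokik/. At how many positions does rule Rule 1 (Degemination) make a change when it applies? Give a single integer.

0

Rule 1 Degemination: no change — [esatokik]
Rule 2 Progressive Voicing Assimilation: no change — [esatokik]
Rule 3 Voicing Between Vowels: [esatokik] → [ezadogik]
Rule Rule 1 changed 0 position(s).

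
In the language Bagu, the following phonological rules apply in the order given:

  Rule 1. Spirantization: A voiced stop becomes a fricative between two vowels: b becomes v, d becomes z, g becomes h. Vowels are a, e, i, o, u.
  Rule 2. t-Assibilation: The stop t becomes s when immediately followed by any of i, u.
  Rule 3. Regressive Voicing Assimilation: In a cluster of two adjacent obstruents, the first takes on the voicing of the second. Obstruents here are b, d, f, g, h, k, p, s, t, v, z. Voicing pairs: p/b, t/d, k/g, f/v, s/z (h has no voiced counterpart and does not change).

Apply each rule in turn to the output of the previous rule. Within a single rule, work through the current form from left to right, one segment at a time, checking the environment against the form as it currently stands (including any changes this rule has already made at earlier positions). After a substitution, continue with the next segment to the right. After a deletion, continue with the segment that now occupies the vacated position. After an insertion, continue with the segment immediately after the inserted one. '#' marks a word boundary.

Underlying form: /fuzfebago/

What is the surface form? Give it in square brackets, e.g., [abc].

Rule 1 Spirantization: [fuzfebago] → [fuzfevaho]
Rule 2 t-Assibilation: no change — [fuzfevaho]
Rule 3 Regressive Voicing Assimilation: [fuzfevaho] → [fusfevaho]

[fusfevaho]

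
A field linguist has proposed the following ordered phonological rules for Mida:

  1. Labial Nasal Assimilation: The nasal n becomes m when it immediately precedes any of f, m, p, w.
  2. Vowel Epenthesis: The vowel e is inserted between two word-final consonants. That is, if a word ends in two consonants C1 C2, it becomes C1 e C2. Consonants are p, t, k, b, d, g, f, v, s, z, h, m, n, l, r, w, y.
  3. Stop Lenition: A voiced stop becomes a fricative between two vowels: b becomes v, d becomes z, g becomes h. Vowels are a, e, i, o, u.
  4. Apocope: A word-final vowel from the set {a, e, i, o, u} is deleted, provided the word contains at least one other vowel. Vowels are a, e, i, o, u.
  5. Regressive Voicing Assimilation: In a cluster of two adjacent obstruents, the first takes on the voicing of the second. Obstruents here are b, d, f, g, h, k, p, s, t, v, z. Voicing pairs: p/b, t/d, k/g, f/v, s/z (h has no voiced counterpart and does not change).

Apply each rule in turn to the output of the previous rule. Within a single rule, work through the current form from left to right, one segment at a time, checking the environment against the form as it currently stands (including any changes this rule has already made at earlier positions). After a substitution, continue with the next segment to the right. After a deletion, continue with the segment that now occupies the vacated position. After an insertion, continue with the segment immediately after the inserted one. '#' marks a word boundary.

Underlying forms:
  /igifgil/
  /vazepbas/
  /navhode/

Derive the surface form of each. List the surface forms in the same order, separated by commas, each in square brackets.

/igifgil/:
  1 Labial Nasal Assimilation: no change — [igifgil]
  2 Vowel Epenthesis: no change — [igifgil]
  3 Stop Lenition: [igifgil] → [ihifgil]
  4 Apocope: no change — [ihifgil]
  5 Regressive Voicing Assimilation: [ihifgil] → [ihivgil]
/vazepbas/:
  1 Labial Nasal Assimilation: no change — [vazepbas]
  2 Vowel Epenthesis: no change — [vazepbas]
  3 Stop Lenition: no change — [vazepbas]
  4 Apocope: no change — [vazepbas]
  5 Regressive Voicing Assimilation: [vazepbas] → [vazebbas]
/navhode/:
  1 Labial Nasal Assimilation: no change — [navhode]
  2 Vowel Epenthesis: no change — [navhode]
  3 Stop Lenition: [navhode] → [navhoze]
  4 Apocope: [navhoze] → [navhoz]
  5 Regressive Voicing Assimilation: [navhoz] → [nafhoz]

[ihivgil], [vazebbas], [nafhoz]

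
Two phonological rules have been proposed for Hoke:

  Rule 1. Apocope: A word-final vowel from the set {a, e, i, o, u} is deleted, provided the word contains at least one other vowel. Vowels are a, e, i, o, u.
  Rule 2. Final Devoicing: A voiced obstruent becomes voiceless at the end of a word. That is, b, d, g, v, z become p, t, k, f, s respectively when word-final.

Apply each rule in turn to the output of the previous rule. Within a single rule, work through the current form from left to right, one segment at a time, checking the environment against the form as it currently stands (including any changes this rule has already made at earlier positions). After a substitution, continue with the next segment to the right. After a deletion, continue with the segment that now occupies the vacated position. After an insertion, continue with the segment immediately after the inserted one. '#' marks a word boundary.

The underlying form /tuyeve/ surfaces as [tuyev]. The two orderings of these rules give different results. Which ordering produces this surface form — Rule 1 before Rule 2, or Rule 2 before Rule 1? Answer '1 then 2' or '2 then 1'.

2 then 1

Order 1 then 2:
  1 Apocope: [tuyeve] → [tuyev]
  2 Final Devoicing: [tuyev] → [tuyef]
  result: [tuyef]
Order 2 then 1:
  2 Final Devoicing: no change — [tuyeve]
  1 Apocope: [tuyeve] → [tuyev]
  result: [tuyev]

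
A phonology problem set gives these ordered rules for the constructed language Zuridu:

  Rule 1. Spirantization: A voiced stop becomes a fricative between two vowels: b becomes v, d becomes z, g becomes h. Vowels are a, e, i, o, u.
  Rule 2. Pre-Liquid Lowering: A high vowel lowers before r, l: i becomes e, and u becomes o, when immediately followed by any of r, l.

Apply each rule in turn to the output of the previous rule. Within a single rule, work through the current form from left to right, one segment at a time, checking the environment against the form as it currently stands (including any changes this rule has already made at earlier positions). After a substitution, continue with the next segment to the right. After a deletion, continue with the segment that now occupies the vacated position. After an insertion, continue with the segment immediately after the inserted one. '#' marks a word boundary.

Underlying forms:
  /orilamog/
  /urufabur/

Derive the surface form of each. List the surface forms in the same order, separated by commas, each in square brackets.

/orilamog/:
  Rule 1 Spirantization: no change — [orilamog]
  Rule 2 Pre-Liquid Lowering: [orilamog] → [orelamog]
/urufabur/:
  Rule 1 Spirantization: [urufabur] → [urufavur]
  Rule 2 Pre-Liquid Lowering: [urufavur] → [orufavor]

[orelamog], [orufavor]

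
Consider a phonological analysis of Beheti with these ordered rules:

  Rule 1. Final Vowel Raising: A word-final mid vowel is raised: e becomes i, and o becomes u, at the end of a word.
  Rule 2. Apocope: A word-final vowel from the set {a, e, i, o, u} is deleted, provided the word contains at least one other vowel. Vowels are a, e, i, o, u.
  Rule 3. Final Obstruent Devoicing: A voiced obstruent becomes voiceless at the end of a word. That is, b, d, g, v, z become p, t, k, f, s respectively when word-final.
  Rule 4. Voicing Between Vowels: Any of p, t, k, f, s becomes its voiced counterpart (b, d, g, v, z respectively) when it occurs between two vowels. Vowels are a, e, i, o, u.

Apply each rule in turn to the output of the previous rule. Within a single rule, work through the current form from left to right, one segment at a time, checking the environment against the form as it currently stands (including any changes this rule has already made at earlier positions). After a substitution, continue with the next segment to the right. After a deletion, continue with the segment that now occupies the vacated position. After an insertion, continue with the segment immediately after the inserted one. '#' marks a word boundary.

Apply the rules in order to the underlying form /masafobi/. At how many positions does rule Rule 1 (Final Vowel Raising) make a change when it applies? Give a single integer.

Rule 1 Final Vowel Raising: no change — [masafobi]
Rule 2 Apocope: [masafobi] → [masafob]
Rule 3 Final Obstruent Devoicing: [masafob] → [masafop]
Rule 4 Voicing Between Vowels: [masafop] → [mazavop]
Rule Rule 1 changed 0 position(s).

0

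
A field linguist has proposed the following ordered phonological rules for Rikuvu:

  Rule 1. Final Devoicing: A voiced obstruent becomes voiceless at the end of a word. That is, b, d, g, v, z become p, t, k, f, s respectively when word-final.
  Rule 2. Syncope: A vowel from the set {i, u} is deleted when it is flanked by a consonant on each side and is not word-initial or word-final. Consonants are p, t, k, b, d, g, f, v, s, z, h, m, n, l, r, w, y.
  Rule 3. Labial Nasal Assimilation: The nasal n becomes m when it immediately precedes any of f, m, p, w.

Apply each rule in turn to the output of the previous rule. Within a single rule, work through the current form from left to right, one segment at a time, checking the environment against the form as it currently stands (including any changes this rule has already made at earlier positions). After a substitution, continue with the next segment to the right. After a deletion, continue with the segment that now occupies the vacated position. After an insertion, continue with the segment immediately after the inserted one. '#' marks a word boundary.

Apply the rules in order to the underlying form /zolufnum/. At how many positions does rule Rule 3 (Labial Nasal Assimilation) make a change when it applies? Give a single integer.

Rule 1 Final Devoicing: no change — [zolufnum]
Rule 2 Syncope: [zolufnum] → [zolfnm]
Rule 3 Labial Nasal Assimilation: [zolfnm] → [zolfmm]
Rule Rule 3 changed 1 position(s).

1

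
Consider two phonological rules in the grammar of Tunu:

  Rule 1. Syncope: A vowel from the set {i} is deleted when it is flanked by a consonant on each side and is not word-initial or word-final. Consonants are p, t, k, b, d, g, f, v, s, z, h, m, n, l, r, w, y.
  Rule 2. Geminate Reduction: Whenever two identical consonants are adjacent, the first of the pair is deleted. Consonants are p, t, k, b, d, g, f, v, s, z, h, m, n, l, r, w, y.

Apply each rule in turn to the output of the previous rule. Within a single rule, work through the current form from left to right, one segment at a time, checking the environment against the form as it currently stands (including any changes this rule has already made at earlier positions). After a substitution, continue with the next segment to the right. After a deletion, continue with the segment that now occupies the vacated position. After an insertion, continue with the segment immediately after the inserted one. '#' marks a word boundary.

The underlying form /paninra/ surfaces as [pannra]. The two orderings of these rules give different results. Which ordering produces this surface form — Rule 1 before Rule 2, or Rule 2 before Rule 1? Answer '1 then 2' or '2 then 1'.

2 then 1

Order 1 then 2:
  1 Syncope: [paninra] → [pannra]
  2 Geminate Reduction: [pannra] → [panra]
  result: [panra]
Order 2 then 1:
  2 Geminate Reduction: no change — [paninra]
  1 Syncope: [paninra] → [pannra]
  result: [pannra]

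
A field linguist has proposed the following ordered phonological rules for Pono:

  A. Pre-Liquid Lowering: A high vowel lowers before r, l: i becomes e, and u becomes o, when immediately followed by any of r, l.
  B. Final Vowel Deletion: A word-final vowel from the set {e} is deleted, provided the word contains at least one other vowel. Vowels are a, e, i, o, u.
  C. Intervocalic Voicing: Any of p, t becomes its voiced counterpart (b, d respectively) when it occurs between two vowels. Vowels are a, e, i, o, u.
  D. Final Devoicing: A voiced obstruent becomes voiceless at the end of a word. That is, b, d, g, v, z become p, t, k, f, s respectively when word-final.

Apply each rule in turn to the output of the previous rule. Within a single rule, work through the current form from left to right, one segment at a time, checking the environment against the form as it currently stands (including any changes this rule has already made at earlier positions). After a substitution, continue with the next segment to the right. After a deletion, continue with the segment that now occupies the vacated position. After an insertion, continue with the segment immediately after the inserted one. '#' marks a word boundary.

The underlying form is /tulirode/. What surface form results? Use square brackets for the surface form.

[tolerot]

A Pre-Liquid Lowering: [tulirode] → [tolerode]
B Final Vowel Deletion: [tolerode] → [tolerod]
C Intervocalic Voicing: no change — [tolerod]
D Final Devoicing: [tolerod] → [tolerot]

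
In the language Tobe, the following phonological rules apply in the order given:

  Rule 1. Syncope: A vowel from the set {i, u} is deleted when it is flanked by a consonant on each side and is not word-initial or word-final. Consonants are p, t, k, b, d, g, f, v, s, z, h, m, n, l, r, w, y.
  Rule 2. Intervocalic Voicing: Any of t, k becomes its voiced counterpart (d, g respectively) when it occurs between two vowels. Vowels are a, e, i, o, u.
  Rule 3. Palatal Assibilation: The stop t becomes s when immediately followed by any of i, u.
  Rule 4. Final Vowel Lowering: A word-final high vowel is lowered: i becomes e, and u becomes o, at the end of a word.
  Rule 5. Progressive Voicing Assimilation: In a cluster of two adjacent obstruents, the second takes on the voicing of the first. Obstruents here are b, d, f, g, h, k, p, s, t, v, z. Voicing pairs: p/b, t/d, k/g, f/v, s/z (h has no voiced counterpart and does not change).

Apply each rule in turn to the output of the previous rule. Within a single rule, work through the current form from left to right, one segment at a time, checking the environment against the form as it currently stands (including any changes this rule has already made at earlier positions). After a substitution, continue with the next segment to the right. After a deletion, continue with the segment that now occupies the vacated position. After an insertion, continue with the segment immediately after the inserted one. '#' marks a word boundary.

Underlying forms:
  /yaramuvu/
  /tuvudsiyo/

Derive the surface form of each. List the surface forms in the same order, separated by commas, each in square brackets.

/yaramuvu/:
  Rule 1 Syncope: [yaramuvu] → [yaramvu]
  Rule 2 Intervocalic Voicing: no change — [yaramvu]
  Rule 3 Palatal Assibilation: no change — [yaramvu]
  Rule 4 Final Vowel Lowering: [yaramvu] → [yaramvo]
  Rule 5 Progressive Voicing Assimilation: no change — [yaramvo]
/tuvudsiyo/:
  Rule 1 Syncope: [tuvudsiyo] → [tvdsyo]
  Rule 2 Intervocalic Voicing: no change — [tvdsyo]
  Rule 3 Palatal Assibilation: no change — [tvdsyo]
  Rule 4 Final Vowel Lowering: no change — [tvdsyo]
  Rule 5 Progressive Voicing Assimilation: [tvdsyo] → [tftsyo]

[yaramvo], [tftsyo]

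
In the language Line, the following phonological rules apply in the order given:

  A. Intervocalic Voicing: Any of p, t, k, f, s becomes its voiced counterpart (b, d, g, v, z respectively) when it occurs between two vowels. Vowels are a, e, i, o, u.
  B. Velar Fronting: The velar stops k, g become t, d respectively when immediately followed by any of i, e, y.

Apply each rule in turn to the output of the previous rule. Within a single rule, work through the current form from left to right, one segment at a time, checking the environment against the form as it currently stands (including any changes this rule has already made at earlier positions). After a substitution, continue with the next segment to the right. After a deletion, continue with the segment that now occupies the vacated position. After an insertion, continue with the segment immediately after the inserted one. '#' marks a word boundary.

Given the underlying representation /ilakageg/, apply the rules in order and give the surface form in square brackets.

A Intervocalic Voicing: [ilakageg] → [ilagageg]
B Velar Fronting: [ilagageg] → [ilagadeg]

[ilagadeg]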